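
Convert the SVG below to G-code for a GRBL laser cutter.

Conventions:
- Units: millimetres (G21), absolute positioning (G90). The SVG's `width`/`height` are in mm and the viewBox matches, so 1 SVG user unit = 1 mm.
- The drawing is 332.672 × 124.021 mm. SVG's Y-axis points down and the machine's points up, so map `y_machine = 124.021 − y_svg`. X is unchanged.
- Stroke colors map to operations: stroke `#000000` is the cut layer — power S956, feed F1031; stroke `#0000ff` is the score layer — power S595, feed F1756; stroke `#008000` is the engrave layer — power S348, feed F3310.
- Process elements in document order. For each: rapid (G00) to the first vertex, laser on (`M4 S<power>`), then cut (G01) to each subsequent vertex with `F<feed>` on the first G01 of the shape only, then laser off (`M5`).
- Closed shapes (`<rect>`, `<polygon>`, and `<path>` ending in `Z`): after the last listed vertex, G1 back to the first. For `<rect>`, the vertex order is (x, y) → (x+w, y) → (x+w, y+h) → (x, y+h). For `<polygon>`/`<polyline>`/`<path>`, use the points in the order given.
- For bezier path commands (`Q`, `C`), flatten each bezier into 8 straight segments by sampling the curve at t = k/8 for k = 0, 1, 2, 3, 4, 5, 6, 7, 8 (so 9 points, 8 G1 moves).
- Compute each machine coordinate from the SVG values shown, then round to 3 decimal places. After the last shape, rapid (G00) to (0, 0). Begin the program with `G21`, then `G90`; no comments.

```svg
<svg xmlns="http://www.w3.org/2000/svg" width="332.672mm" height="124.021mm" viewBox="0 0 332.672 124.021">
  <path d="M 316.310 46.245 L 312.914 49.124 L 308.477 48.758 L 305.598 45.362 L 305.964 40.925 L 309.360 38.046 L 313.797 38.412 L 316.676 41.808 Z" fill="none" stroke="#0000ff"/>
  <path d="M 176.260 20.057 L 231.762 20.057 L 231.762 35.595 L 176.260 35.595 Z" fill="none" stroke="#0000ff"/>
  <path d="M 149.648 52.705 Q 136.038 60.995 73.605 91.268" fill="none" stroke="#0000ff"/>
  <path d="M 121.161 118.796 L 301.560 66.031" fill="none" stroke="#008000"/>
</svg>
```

G21
G90
G00 X316.310 Y77.776
M4 S595
G01 X312.914 Y74.897 F1756
G01 X308.477 Y75.263
G01 X305.598 Y78.659
G01 X305.964 Y83.096
G01 X309.360 Y85.975
G01 X313.797 Y85.609
G01 X316.676 Y82.213
G01 X316.310 Y77.776
M5
G00 X176.260 Y103.964
M4 S595
G01 X231.762 Y103.964 F1756
G01 X231.762 Y88.426
G01 X176.260 Y88.426
G01 X176.260 Y103.964
M5
G00 X149.648 Y71.316
M4 S595
G01 X145.483 Y68.900 F1756
G01 X139.792 Y65.797
G01 X132.575 Y62.007
G01 X123.832 Y57.530
G01 X113.564 Y52.366
G01 X101.770 Y46.516
G01 X88.450 Y39.978
G01 X73.605 Y32.753
M5
G00 X121.161 Y5.225
M4 S348
G01 X301.560 Y57.990 F3310
M5
G00 X0.000 Y0.000

viewBox `0 0 332.672 124.021` with mm width/height → 1 unit = 1 mm. Flip: y_m = 124.021 − y_svg.

**Shape 1** — `<path>` regular polygon, stroke `#0000ff` → score (S595, F1756). Machine vertices: (316.310,77.776) → (312.914,74.897) → (308.477,75.263) → (305.598,78.659) → (305.964,83.096) → (309.360,85.975) → (313.797,85.609) → (316.676,82.213) → (316.310,77.776). Closed: final G1 returns to the first vertex.

**Shape 2** — `<path>` rectangle, stroke `#0000ff` → score (S595, F1756). Machine vertices: (176.260,103.964) → (231.762,103.964) → (231.762,88.426) → (176.260,88.426) → (176.260,103.964). Closed: final G1 returns to the first vertex.

**Shape 3** — `<path>` quadratic bezier, stroke `#0000ff` → score (S595, F1756). Control points (SVG): P0=(149.648,52.705), P1=(136.038,60.995), P2=(73.605,91.268); sampled at t=k/8. Machine vertices: (149.648,71.316) → (145.483,68.900) → (139.792,65.797) → (132.575,62.007) → (123.832,57.530) → (113.564,52.366) → (101.770,46.516) → (88.450,39.978) → (73.605,32.753). Open path.

**Shape 4** — `<path>` line segment, stroke `#008000` → engrave (S348, F3310). Machine vertices: (121.161,5.225) → (301.560,57.990). Open path.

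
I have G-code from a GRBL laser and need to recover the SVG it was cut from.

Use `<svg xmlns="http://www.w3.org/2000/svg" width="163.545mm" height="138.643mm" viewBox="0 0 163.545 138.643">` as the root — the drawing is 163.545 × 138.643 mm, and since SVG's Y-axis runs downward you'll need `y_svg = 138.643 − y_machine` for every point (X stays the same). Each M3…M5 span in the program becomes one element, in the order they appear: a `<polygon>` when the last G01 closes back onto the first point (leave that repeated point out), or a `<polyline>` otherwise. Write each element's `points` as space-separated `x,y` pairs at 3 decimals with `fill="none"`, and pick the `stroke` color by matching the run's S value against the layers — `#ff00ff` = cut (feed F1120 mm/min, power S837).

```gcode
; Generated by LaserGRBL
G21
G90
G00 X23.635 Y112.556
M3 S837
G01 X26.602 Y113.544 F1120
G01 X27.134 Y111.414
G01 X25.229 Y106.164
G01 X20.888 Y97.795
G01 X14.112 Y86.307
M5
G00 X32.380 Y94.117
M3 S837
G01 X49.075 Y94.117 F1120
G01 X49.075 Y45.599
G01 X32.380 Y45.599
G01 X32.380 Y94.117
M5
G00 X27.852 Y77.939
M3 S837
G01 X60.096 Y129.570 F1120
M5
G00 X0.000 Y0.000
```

<svg xmlns="http://www.w3.org/2000/svg" width="163.545mm" height="138.643mm" viewBox="0 0 163.545 138.643">
  <polyline points="23.635,26.087 26.602,25.099 27.134,27.229 25.229,32.479 20.888,40.848 14.112,52.336" fill="none" stroke="#ff00ff"/>
  <polygon points="32.380,44.526 49.075,44.526 49.075,93.044 32.380,93.044" fill="none" stroke="#ff00ff"/>
  <polyline points="27.852,60.704 60.096,9.073" fill="none" stroke="#ff00ff"/>
</svg>

y_svg = 138.643 − y_m. Every run uses S837, so all elements get stroke `#ff00ff` (cut).

[1] open run; points: 23.635,26.087 26.602,25.099 27.134,27.229 25.229,32.479 20.888,40.848 14.112,52.336

[2] closed run; points: 32.380,44.526 49.075,44.526 49.075,93.044 32.380,93.044

[3] open run; points: 27.852,60.704 60.096,9.073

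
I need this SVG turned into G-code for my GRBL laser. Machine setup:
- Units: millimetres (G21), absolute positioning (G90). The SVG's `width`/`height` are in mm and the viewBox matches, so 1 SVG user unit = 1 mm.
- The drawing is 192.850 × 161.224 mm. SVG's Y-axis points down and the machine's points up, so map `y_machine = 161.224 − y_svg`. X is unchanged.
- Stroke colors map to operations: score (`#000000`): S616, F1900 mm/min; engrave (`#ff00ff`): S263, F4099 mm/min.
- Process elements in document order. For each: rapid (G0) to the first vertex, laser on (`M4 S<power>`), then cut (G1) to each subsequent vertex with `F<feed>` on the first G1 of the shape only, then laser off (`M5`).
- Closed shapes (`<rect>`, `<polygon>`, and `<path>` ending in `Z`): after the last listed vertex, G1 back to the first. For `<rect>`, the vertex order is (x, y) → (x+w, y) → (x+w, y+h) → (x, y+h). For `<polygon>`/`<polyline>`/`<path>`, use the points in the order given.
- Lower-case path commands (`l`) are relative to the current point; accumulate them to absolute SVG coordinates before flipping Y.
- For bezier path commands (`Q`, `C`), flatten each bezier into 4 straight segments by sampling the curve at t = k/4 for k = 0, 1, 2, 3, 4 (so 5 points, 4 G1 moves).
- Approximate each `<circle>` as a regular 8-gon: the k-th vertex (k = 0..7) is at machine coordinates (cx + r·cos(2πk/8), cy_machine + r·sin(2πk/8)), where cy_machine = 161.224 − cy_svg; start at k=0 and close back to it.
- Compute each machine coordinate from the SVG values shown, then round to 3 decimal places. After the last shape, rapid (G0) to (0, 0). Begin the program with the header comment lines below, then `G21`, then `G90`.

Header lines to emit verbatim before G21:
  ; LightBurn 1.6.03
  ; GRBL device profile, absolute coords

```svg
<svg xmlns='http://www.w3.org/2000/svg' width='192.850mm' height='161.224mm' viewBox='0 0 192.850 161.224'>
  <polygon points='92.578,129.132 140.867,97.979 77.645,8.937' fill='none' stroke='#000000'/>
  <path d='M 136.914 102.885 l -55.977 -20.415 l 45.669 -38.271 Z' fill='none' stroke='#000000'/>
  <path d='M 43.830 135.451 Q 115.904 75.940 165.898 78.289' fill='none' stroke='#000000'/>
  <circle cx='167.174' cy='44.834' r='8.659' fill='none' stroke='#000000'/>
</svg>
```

; LightBurn 1.6.03
; GRBL device profile, absolute coords
G21
G90
G0 X92.578 Y32.092
M4 S616
G1 X140.867 Y63.245 F1900
G1 X77.645 Y152.287
G1 X92.578 Y32.092
M5
G0 X136.914 Y58.339
M4 S616
G1 X80.937 Y78.754 F1900
G1 X126.606 Y117.025
G1 X136.914 Y58.339
M5
G0 X43.830 Y25.773
M4 S616
G1 X78.487 Y51.662 F1900
G1 X110.384 Y69.819
G1 X139.521 Y80.243
G1 X165.898 Y82.935
M5
G0 X175.833 Y116.390
M4 S616
G1 X173.297 Y122.513 F1900
G1 X167.174 Y125.049
G1 X161.051 Y122.513
G1 X158.515 Y116.390
G1 X161.051 Y110.267
G1 X167.174 Y107.731
G1 X173.297 Y110.267
G1 X175.833 Y116.390
M5
G0 X0.000 Y0.000

1 u = 1 mm; y_m = 161.224 − y.

[1] `<polygon>` closed polygon, #000000→score S616 F1900: (92.578,32.092) → (140.867,63.245) → (77.645,152.287) → (92.578,32.092) (closed)

[2] `<path>` regular polygon, #000000→score S616 F1900: (136.914,58.339) → (80.937,78.754) → (126.606,117.025) → (136.914,58.339) (closed)

[3] `<path>` quadratic bezier, #000000→score S616 F1900: (43.830,25.773) → (78.487,51.662) → (110.384,69.819) → (139.521,80.243) → (165.898,82.935)

[4] `<circle>` circle, #000000→score S616 F1900: (175.833,116.390) → (173.297,122.513) → (167.174,125.049) → (161.051,122.513) → (158.515,116.390) → (161.051,110.267) → (167.174,107.731) → (173.297,110.267) → (175.833,116.390) (closed)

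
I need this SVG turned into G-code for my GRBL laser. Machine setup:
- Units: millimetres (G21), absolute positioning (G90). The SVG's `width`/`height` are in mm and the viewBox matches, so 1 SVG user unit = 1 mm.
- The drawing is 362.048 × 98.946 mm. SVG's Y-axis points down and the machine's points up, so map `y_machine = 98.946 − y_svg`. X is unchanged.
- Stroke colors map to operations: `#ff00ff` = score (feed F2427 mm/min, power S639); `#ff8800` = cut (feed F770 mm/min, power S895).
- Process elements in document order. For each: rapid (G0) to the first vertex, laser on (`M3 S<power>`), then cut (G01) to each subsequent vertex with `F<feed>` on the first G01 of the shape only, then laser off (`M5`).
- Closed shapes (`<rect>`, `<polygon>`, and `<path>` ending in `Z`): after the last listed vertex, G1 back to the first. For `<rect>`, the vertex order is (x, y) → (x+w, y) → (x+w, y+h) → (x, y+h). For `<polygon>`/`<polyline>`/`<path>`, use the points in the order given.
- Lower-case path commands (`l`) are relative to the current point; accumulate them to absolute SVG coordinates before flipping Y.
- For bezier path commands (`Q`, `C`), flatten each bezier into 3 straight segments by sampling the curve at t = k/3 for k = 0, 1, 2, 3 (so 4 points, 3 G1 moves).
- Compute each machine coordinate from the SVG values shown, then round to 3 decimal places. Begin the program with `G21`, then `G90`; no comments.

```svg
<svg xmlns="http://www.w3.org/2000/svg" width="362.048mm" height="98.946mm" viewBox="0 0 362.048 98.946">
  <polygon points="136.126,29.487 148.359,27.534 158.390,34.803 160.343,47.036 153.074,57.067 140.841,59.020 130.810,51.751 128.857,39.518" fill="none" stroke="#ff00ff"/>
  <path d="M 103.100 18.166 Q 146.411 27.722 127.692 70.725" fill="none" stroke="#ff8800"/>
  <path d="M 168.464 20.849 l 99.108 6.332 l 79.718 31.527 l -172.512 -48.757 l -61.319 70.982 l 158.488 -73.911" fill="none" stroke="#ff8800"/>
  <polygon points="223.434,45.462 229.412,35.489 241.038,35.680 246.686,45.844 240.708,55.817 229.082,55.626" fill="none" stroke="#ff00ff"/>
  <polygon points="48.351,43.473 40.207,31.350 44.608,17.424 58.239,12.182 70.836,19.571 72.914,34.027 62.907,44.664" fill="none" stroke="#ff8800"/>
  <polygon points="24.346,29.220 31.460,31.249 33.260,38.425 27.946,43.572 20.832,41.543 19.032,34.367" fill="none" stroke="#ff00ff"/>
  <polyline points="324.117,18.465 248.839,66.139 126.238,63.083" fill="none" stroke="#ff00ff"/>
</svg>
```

1 u = 1 mm; y_m = 98.946 − y.

[1] `<polygon>` regular polygon, #ff00ff→score S639 F2427: (136.126,69.459) → (148.359,71.412) → (158.390,64.143) → (160.343,51.910) → (153.074,41.879) → (140.841,39.926) → (130.810,47.195) → (128.857,59.428) → (136.126,69.459) (closed)

[2] `<path>` quadratic bezier, #ff8800→cut S895 F770: (103.100,80.780) → (125.082,70.693) → (133.279,53.173) → (127.692,28.221)

[3] `<path>` open polyline, #ff8800→cut S895 F770: (168.464,78.097) → (267.572,71.765) → (347.290,40.238) → (174.778,88.995) → (113.459,18.013) → (271.947,91.924)

[4] `<polygon>` regular polygon, #ff00ff→score S639 F2427: (223.434,53.484) → (229.412,63.457) → (241.038,63.266) → (246.686,53.102) → (240.708,43.129) → (229.082,43.320) → (223.434,53.484) (closed)

[5] `<polygon>` regular polygon, #ff8800→cut S895 F770: (48.351,55.473) → (40.207,67.596) → (44.608,81.522) → (58.239,86.764) → (70.836,79.375) → (72.914,64.919) → (62.907,54.282) → (48.351,55.473) (closed)

[6] `<polygon>` regular polygon, #ff00ff→score S639 F2427: (24.346,69.726) → (31.460,67.697) → (33.260,60.521) → (27.946,55.374) → (20.832,57.403) → (19.032,64.579) → (24.346,69.726) (closed)

[7] `<polyline>` open polyline, #ff00ff→score S639 F2427: (324.117,80.481) → (248.839,32.807) → (126.238,35.863)

G21
G90
G0 X136.126 Y69.459
M3 S639
G01 X148.359 Y71.412 F2427
G01 X158.390 Y64.143
G01 X160.343 Y51.910
G01 X153.074 Y41.879
G01 X140.841 Y39.926
G01 X130.810 Y47.195
G01 X128.857 Y59.428
G01 X136.126 Y69.459
M5
G0 X103.100 Y80.780
M3 S895
G01 X125.082 Y70.693 F770
G01 X133.279 Y53.173
G01 X127.692 Y28.221
M5
G0 X168.464 Y78.097
M3 S895
G01 X267.572 Y71.765 F770
G01 X347.290 Y40.238
G01 X174.778 Y88.995
G01 X113.459 Y18.013
G01 X271.947 Y91.924
M5
G0 X223.434 Y53.484
M3 S639
G01 X229.412 Y63.457 F2427
G01 X241.038 Y63.266
G01 X246.686 Y53.102
G01 X240.708 Y43.129
G01 X229.082 Y43.320
G01 X223.434 Y53.484
M5
G0 X48.351 Y55.473
M3 S895
G01 X40.207 Y67.596 F770
G01 X44.608 Y81.522
G01 X58.239 Y86.764
G01 X70.836 Y79.375
G01 X72.914 Y64.919
G01 X62.907 Y54.282
G01 X48.351 Y55.473
M5
G0 X24.346 Y69.726
M3 S639
G01 X31.460 Y67.697 F2427
G01 X33.260 Y60.521
G01 X27.946 Y55.374
G01 X20.832 Y57.403
G01 X19.032 Y64.579
G01 X24.346 Y69.726
M5
G0 X324.117 Y80.481
M3 S639
G01 X248.839 Y32.807 F2427
G01 X126.238 Y35.863
M5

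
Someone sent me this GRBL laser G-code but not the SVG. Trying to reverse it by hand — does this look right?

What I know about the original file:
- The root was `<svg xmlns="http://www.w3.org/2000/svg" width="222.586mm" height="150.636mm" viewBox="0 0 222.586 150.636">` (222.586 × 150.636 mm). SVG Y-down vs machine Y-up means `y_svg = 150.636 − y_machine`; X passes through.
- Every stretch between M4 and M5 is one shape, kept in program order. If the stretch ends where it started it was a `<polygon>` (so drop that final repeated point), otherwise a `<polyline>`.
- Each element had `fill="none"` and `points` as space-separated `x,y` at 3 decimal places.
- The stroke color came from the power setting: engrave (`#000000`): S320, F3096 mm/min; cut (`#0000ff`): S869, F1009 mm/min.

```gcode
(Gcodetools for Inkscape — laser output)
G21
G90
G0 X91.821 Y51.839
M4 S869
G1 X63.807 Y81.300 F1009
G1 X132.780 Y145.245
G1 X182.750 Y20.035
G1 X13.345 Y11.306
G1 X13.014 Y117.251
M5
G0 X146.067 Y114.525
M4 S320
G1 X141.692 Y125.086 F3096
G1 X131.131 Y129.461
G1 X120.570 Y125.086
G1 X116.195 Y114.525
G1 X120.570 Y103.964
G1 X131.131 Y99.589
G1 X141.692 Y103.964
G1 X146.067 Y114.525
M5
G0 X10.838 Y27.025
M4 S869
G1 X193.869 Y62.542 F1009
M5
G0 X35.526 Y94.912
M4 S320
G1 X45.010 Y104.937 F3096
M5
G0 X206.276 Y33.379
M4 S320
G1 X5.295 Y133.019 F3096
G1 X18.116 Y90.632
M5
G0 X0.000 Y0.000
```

<svg xmlns="http://www.w3.org/2000/svg" width="222.586mm" height="150.636mm" viewBox="0 0 222.586 150.636">
  <polyline points="91.821,98.797 63.807,69.336 132.780,5.391 182.750,130.601 13.345,139.330 13.014,33.385" fill="none" stroke="#0000ff"/>
  <polygon points="146.067,36.111 141.692,25.550 131.131,21.175 120.570,25.550 116.195,36.111 120.570,46.672 131.131,51.047 141.692,46.672" fill="none" stroke="#000000"/>
  <polyline points="10.838,123.611 193.869,88.094" fill="none" stroke="#0000ff"/>
  <polyline points="35.526,55.724 45.010,45.699" fill="none" stroke="#000000"/>
  <polyline points="206.276,117.257 5.295,17.617 18.116,60.004" fill="none" stroke="#000000"/>
</svg>

Each laser-on run becomes one SVG element. Flip Y back into SVG space with y_svg = 150.636 − y_machine.

Run 1: power S869 maps to stroke `#0000ff` (cut). The run is open, so emit a `<polyline>` with points (Y-flipped): 91.821,98.797 63.807,69.336 132.780,5.391 182.750,130.601 13.345,139.330 13.014,33.385.

Run 2: S320 ⇒ engrave layer `#000000`. The run returns to its start, so emit a `<polygon>` with points (Y-flipped): 146.067,36.111 141.692,25.550 131.131,21.175 120.570,25.550 116.195,36.111 120.570,46.672 131.131,51.047 141.692,46.672.

Run 3: power S869 maps to stroke `#0000ff` (cut). The run is open, so emit a `<polyline>` with points (Y-flipped): 10.838,123.611 193.869,88.094.

Run 4: power S320 maps to stroke `#000000` (engrave). The run is open, so emit a `<polyline>` with points (Y-flipped): 35.526,55.724 45.010,45.699.

Run 5: power S320 maps to stroke `#000000` (engrave). The run is open, so emit a `<polyline>` with points (Y-flipped): 206.276,117.257 5.295,17.617 18.116,60.004.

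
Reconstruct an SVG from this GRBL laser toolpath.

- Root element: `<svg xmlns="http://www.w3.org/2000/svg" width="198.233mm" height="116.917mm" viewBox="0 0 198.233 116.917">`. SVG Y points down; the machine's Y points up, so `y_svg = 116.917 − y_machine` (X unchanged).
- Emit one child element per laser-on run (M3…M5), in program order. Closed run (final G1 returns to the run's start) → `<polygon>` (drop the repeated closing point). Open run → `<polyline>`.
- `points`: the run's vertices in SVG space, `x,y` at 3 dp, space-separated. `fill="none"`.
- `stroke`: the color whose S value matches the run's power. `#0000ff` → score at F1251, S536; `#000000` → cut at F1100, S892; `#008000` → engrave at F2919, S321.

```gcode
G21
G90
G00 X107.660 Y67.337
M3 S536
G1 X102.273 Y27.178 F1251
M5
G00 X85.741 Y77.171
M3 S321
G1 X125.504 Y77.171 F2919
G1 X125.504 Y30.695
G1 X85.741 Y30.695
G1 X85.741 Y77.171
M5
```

<svg xmlns="http://www.w3.org/2000/svg" width="198.233mm" height="116.917mm" viewBox="0 0 198.233 116.917">
  <polyline points="107.660,49.580 102.273,89.739" fill="none" stroke="#0000ff"/>
  <polygon points="85.741,39.746 125.504,39.746 125.504,86.222 85.741,86.222" fill="none" stroke="#008000"/>
</svg>

Machine Y-up, SVG Y-down with viewBox height 116.917, so y_svg = 116.917 − y_machine; X carries over.

Run 1: S536 ⇒ score layer `#0000ff`. The run is open, so emit a `<polyline>` with points (Y-flipped): 107.660,49.580 102.273,89.739.

Run 2: the run's S321 means `#008000` (engrave). The run returns to its start, so emit a `<polygon>` with points (Y-flipped): 85.741,39.746 125.504,39.746 125.504,86.222 85.741,86.222.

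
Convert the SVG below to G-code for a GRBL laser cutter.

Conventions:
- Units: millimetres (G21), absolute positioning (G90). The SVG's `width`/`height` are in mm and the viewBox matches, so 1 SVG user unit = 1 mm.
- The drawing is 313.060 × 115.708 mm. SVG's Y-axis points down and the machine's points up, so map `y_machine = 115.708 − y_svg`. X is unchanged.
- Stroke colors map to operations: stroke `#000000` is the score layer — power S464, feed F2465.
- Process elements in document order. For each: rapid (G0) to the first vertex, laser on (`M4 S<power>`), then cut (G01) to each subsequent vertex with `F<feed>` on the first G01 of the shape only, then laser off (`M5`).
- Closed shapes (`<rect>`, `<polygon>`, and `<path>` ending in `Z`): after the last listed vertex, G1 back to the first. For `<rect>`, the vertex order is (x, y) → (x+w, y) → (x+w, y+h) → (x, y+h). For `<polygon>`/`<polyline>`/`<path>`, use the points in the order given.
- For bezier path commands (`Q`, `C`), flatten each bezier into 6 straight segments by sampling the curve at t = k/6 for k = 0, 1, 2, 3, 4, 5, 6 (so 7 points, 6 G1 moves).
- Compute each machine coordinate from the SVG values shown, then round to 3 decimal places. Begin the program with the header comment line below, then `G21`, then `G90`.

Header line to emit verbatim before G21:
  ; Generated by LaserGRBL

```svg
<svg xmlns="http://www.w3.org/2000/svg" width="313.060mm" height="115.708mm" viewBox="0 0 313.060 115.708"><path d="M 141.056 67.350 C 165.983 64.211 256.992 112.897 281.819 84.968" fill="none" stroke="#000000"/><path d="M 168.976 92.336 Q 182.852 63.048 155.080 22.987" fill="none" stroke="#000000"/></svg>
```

; Generated by LaserGRBL
G21
G90
G0 X141.056 Y48.358
M4 S464
G01 X158.414 Y46.203 F2465
G01 X183.112 Y38.979
G01 X211.475 Y30.253
G01 X239.830 Y23.592
G01 X264.503 Y22.565
G01 X281.819 Y30.740
M5
G0 X168.976 Y23.372
M4 S464
G01 X172.444 Y33.434 F2465
G01 X173.599 Y44.094
G01 X172.440 Y55.353
G01 X168.967 Y67.211
G01 X163.180 Y79.667
G01 X155.080 Y92.721
M5

Since the viewBox matches the mm dimensions, user units are millimetres directly. The only transform is the Y-flip y_m = 115.708 − y_svg.

Shape 1 is a cubic bezier drawn with `<path>`. Its stroke #000000 means score at S464, F2465. After flipping Y the toolpath is (141.056,48.358) → (158.414,46.203) → (183.112,38.979) → (211.475,30.253) → (239.830,23.592) → (264.503,22.565) → (281.819,30.740).

Shape 2 is a quadratic bezier drawn with `<path>`. Its stroke #000000 means score at S464, F2465. After flipping Y the toolpath is (168.976,23.372) → (172.444,33.434) → (173.599,44.094) → (172.440,55.353) → (168.967,67.211) → (163.180,79.667) → (155.080,92.721).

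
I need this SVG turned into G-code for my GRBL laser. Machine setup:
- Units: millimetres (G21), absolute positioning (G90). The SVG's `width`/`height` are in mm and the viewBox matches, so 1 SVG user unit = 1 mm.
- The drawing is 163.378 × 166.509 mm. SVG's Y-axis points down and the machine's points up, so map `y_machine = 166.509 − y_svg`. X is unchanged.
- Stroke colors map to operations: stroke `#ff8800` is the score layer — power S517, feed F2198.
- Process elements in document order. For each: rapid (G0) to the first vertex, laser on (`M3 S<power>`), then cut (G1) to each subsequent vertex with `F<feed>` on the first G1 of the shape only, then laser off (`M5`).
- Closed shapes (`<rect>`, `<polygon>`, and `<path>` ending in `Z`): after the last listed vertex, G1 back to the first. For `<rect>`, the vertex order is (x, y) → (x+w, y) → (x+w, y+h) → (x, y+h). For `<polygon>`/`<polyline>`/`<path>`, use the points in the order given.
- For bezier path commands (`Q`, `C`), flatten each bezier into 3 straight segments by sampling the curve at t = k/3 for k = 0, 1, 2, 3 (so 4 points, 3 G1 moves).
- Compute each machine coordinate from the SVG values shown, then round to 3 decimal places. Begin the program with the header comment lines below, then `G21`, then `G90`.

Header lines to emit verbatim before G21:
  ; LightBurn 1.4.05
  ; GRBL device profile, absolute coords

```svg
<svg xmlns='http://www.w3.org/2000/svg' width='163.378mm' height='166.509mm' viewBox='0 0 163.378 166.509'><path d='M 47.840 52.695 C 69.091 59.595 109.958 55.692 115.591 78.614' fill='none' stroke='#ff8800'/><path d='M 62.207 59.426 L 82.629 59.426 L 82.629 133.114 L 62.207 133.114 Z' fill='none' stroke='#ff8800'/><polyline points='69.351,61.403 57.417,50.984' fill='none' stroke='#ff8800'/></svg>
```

; LightBurn 1.4.05
; GRBL device profile, absolute coords
G21
G90
G0 X47.840 Y113.814
M3 S517
G1 X73.598 Y109.121 F2198
G1 X100.245 Y103.269
G1 X115.591 Y87.895
M5
G0 X62.207 Y107.083
M3 S517
G1 X82.629 Y107.083 F2198
G1 X82.629 Y33.395
G1 X62.207 Y33.395
G1 X62.207 Y107.083
M5
G0 X69.351 Y105.106
M3 S517
G1 X57.417 Y115.525 F2198
M5

Since the viewBox matches the mm dimensions, user units are millimetres directly. The only transform is the Y-flip y_m = 166.509 − y_svg.

Shape 1 is a cubic bezier drawn with `<path>`. Its stroke #ff8800 means score at S517, F2198. After flipping Y the toolpath is (47.840,113.814) → (73.598,109.121) → (100.245,103.269) → (115.591,87.895).

Shape 2 is a rectangle drawn with `<path>`. Its stroke #ff8800 means score at S517, F2198. After flipping Y the toolpath is (62.207,107.083) → (82.629,107.083) → (82.629,33.395) → (62.207,33.395) → (62.207,107.083), returning to the start.

Shape 3 is a line segment drawn with `<polyline>`. Its stroke #ff8800 means score at S517, F2198. After flipping Y the toolpath is (69.351,105.106) → (57.417,115.525).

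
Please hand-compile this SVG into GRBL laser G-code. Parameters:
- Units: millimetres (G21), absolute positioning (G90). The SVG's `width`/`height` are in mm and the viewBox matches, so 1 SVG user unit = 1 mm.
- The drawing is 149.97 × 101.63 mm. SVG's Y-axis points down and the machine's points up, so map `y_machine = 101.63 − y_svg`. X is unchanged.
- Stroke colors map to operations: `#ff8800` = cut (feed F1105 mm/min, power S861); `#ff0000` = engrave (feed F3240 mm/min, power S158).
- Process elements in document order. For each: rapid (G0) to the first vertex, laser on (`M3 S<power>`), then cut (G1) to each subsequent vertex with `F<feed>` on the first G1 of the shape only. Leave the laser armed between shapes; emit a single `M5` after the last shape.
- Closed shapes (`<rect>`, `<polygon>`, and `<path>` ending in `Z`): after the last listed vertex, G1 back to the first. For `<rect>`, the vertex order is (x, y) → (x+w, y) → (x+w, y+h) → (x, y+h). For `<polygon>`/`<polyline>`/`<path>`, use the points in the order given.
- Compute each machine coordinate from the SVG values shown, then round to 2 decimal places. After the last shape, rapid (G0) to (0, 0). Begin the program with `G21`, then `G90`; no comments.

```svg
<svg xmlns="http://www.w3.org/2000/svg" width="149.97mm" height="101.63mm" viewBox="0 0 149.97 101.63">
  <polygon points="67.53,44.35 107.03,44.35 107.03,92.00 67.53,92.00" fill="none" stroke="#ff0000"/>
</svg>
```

G21
G90
G0 X67.53 Y57.28
M3 S158
G1 X107.03 Y57.28 F3240
G1 X107.03 Y9.63
G1 X67.53 Y9.63
G1 X67.53 Y57.28
M5
G0 X0.00 Y0.00

Since the viewBox matches the mm dimensions, user units are millimetres directly. The only transform is the Y-flip y_m = 101.63 − y_svg.

Shape 1 is a rectangle drawn with `<polygon>`. Its stroke #ff0000 means engrave at S158, F3240. After flipping Y the toolpath is (67.53,57.28) → (107.03,57.28) → (107.03,9.63) → (67.53,9.63) → (67.53,57.28), returning to the start.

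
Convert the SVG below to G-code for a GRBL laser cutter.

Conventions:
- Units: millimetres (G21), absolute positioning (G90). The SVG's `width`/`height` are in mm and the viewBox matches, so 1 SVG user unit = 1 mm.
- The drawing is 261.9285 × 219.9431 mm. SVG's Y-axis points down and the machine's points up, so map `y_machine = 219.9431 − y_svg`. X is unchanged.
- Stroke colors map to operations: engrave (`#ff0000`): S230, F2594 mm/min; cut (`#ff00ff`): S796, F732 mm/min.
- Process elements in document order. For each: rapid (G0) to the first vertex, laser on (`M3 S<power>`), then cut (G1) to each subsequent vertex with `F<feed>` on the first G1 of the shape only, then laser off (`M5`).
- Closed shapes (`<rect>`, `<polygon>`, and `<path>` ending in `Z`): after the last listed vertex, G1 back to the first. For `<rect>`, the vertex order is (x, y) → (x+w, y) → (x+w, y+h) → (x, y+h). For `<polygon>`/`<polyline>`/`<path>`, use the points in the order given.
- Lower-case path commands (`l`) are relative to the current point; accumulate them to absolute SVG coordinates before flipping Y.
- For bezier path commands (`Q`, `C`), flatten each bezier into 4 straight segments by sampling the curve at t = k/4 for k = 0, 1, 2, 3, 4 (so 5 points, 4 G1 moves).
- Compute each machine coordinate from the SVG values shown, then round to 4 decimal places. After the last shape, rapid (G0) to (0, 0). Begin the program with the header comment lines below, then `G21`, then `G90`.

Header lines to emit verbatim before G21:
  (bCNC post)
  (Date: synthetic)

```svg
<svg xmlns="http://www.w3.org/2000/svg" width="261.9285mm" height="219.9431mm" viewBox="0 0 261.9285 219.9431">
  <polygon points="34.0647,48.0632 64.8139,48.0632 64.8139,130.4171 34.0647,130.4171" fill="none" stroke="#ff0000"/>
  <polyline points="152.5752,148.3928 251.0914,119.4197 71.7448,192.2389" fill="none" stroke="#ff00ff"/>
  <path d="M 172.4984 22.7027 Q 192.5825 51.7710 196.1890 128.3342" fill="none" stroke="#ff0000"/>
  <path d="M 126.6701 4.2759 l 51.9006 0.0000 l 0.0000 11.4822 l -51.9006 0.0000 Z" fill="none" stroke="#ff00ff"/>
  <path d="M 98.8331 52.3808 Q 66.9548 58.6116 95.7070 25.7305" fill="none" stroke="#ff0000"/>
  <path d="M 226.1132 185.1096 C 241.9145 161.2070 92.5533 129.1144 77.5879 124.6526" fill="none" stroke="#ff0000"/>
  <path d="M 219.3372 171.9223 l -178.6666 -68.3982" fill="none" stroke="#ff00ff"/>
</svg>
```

(bCNC post)
(Date: synthetic)
G21
G90
G0 X34.0647 Y171.8799
M3 S230
G1 X64.8139 Y171.8799 F2594
G1 X64.8139 Y89.5260
G1 X34.0647 Y89.5260
G1 X34.0647 Y171.8799
M5
G0 X152.5752 Y71.5503
M3 S796
G1 X251.0914 Y100.5234 F732
G1 X71.7448 Y27.7042
M5
G0 X172.4984 Y197.2404
M3 S230
G1 X181.5106 Y179.7378 F2594
G1 X188.4631 Y156.2984
G1 X193.3559 Y126.9221
G1 X196.1890 Y91.6089
M5
G0 X126.6701 Y215.6672
M3 S796
G1 X178.5707 Y215.6672 F732
G1 X178.5707 Y204.1850
G1 X126.6701 Y204.1850
G1 X126.6701 Y215.6672
M5
G0 X98.8331 Y167.5623
M3 S230
G1 X86.6834 Y166.8914 F2594
G1 X82.1124 Y171.1095
G1 X85.1203 Y180.2165
G1 X95.7070 Y194.2126
M5
G0 X226.1132 Y34.8335
M3 S230
G1 X211.6768 Y53.7364 F2594
G1 X163.3881 Y72.3523
G1 X109.3306 Y87.3231
G1 X77.5879 Y95.2905
M5
G0 X219.3372 Y48.0208
M3 S796
G1 X40.6706 Y116.4190 F732
M5
G0 X0.0000 Y0.0000

viewBox `0 0 261.9285 219.9431` with mm width/height → 1 unit = 1 mm. Flip: y_m = 219.9431 − y_svg.

**Shape 1** — `<polygon>` rectangle, stroke `#ff0000` → engrave (S230, F2594). Machine vertices: (34.0647,171.8799) → (64.8139,171.8799) → (64.8139,89.5260) → (34.0647,89.5260) → (34.0647,171.8799). Closed: final G1 returns to the first vertex.

**Shape 2** — `<polyline>` open polyline, stroke `#ff00ff` → cut (S796, F732). Machine vertices: (152.5752,71.5503) → (251.0914,100.5234) → (71.7448,27.7042). Open path.

**Shape 3** — `<path>` quadratic bezier, stroke `#ff0000` → engrave (S230, F2594). Control points (SVG): P0=(172.4984,22.7027), P1=(192.5825,51.7710), P2=(196.1890,128.3342); sampled at t=k/4. Machine vertices: (172.4984,197.2404) → (181.5106,179.7378) → (188.4631,156.2984) → (193.3559,126.9221) → (196.1890,91.6089). Open path.

**Shape 4** — `<path>` rectangle, stroke `#ff00ff` → cut (S796, F732). Machine vertices: (126.6701,215.6672) → (178.5707,215.6672) → (178.5707,204.1850) → (126.6701,204.1850) → (126.6701,215.6672). Closed: final G1 returns to the first vertex.

**Shape 5** — `<path>` quadratic bezier, stroke `#ff0000` → engrave (S230, F2594). Control points (SVG): P0=(98.8331,52.3808), P1=(66.9548,58.6116), P2=(95.7070,25.7305); sampled at t=k/4. Machine vertices: (98.8331,167.5623) → (86.6834,166.8914) → (82.1124,171.1095) → (85.1203,180.2165) → (95.7070,194.2126). Open path.

**Shape 6** — `<path>` cubic bezier, stroke `#ff0000` → engrave (S230, F2594). Control points (SVG): P0=(226.1132,185.1096), P1=(241.9145,161.2070), P2=(92.5533,129.1144), P3=(77.5879,124.6526); sampled at t=k/4. Machine vertices: (226.1132,34.8335) → (211.6768,53.7364) → (163.3881,72.3523) → (109.3306,87.3231) → (77.5879,95.2905). Open path.

**Shape 7** — `<path>` line segment, stroke `#ff00ff` → cut (S796, F732). Machine vertices: (219.3372,48.0208) → (40.6706,116.4190). Open path.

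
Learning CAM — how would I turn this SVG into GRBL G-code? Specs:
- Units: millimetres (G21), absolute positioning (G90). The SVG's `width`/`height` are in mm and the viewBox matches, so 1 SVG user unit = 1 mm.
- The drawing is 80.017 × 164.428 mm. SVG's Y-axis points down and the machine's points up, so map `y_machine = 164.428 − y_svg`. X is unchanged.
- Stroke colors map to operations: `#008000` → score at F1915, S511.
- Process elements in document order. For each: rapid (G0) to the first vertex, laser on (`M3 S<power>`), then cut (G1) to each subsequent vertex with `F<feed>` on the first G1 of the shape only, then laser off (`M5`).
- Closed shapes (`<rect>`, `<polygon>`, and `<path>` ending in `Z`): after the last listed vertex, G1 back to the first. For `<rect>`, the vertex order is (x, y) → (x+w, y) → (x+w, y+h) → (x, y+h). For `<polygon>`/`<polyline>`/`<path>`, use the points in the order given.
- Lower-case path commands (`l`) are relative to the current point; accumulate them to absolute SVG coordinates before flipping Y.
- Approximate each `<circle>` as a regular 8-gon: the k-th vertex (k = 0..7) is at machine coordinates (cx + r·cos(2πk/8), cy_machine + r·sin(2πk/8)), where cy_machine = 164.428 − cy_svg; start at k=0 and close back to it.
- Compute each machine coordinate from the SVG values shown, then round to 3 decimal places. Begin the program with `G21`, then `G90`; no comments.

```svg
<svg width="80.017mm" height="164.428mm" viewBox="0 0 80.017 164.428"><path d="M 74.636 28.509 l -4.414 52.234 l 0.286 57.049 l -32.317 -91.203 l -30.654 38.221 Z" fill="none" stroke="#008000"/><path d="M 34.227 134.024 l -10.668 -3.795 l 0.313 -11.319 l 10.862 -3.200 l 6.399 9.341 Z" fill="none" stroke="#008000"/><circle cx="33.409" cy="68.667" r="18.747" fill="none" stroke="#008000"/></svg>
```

viewBox `0 0 80.017 164.428` with mm width/height → 1 unit = 1 mm. Flip: y_m = 164.428 − y_svg.

**Shape 1** — `<path>` closed polygon, stroke `#008000` → score (S511, F1915). Machine vertices: (74.636,135.919) → (70.222,83.685) → (70.508,26.636) → (38.191,117.839) → (7.537,79.618) → (74.636,135.919). Closed: final G1 returns to the first vertex.

**Shape 2** — `<path>` regular polygon, stroke `#008000` → score (S511, F1915). Machine vertices: (34.227,30.404) → (23.559,34.199) → (23.872,45.518) → (34.734,48.718) → (41.133,39.377) → (34.227,30.404). Closed: final G1 returns to the first vertex.

**Shape 3** — `<circle>` circle, stroke `#008000` → score (S511, F1915). Machine vertices: (52.156,95.761) → (46.665,109.017) → (33.409,114.508) → (20.153,109.017) → (14.662,95.761) → (20.153,82.505) → (33.409,77.014) → (46.665,82.505) → (52.156,95.761). Closed: final G1 returns to the first vertex.

G21
G90
G0 X74.636 Y135.919
M3 S511
G1 X70.222 Y83.685 F1915
G1 X70.508 Y26.636
G1 X38.191 Y117.839
G1 X7.537 Y79.618
G1 X74.636 Y135.919
M5
G0 X34.227 Y30.404
M3 S511
G1 X23.559 Y34.199 F1915
G1 X23.872 Y45.518
G1 X34.734 Y48.718
G1 X41.133 Y39.377
G1 X34.227 Y30.404
M5
G0 X52.156 Y95.761
M3 S511
G1 X46.665 Y109.017 F1915
G1 X33.409 Y114.508
G1 X20.153 Y109.017
G1 X14.662 Y95.761
G1 X20.153 Y82.505
G1 X33.409 Y77.014
G1 X46.665 Y82.505
G1 X52.156 Y95.761
M5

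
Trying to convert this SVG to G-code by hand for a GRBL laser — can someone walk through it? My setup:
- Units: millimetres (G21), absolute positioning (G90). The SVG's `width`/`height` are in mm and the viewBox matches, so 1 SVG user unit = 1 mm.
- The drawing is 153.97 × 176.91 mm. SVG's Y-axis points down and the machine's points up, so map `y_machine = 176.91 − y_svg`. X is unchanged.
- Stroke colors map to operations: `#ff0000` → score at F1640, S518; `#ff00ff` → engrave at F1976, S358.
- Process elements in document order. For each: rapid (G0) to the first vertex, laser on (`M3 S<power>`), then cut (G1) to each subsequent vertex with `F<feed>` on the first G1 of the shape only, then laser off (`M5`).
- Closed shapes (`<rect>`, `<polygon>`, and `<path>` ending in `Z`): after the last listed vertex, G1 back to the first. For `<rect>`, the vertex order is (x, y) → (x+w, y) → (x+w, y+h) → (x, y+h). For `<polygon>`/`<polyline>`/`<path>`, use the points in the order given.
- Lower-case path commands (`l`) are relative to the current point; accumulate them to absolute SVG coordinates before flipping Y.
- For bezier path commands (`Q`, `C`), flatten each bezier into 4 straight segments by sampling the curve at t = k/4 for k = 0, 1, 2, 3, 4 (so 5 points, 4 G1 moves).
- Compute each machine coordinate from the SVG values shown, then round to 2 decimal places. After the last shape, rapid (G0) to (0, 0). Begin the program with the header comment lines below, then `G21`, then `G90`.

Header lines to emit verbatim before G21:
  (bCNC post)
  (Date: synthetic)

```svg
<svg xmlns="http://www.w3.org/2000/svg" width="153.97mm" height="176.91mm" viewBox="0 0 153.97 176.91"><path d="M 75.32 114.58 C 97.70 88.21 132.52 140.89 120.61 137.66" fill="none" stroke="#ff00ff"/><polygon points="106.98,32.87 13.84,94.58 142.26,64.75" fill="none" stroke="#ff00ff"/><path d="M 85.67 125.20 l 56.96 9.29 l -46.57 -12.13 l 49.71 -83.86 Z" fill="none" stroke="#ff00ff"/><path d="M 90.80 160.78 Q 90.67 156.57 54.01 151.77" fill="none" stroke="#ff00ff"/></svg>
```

(bCNC post)
(Date: synthetic)
G21
G90
G0 X75.32 Y62.33
M3 S358
G1 X93.51 Y69.39 F1976
G1 X110.82 Y59.47
G1 X121.71 Y45.20
G1 X120.61 Y39.25
M5
G0 X106.98 Y144.04
M3 S358
G1 X13.84 Y82.33 F1976
G1 X142.26 Y112.16
G1 X106.98 Y144.04
M5
G0 X85.67 Y51.71
M3 S358
G1 X142.63 Y42.42 F1976
G1 X96.06 Y54.55
G1 X145.77 Y138.41
G1 X85.67 Y51.71
M5
G0 X90.80 Y16.13
M3 S358
G1 X88.45 Y18.27 F1976
G1 X81.54 Y20.49
G1 X70.06 Y22.78
G1 X54.01 Y25.14
M5
G0 X0.00 Y0.00

viewBox `0 0 153.97 176.91` with mm width/height → 1 unit = 1 mm. Flip: y_m = 176.91 − y_svg.

**Shape 1** — `<path>` cubic bezier, stroke `#ff00ff` → engrave (S358, F1976). Control points (SVG): P0=(75.32,114.58), P1=(97.70,88.21), P2=(132.52,140.89), P3=(120.61,137.66); sampled at t=k/4. Machine vertices: (75.32,62.33) → (93.51,69.39) → (110.82,59.47) → (121.71,45.20) → (120.61,39.25). Open path.

**Shape 2** — `<polygon>` closed polygon, stroke `#ff00ff` → engrave (S358, F1976). Machine vertices: (106.98,144.04) → (13.84,82.33) → (142.26,112.16) → (106.98,144.04). Closed: final G1 returns to the first vertex.

**Shape 3** — `<path>` closed polygon, stroke `#ff00ff` → engrave (S358, F1976). Machine vertices: (85.67,51.71) → (142.63,42.42) → (96.06,54.55) → (145.77,138.41) → (85.67,51.71). Closed: final G1 returns to the first vertex.

**Shape 4** — `<path>` quadratic bezier, stroke `#ff00ff` → engrave (S358, F1976). Control points (SVG): P0=(90.80,160.78), P1=(90.67,156.57), P2=(54.01,151.77); sampled at t=k/4. Machine vertices: (90.80,16.13) → (88.45,18.27) → (81.54,20.49) → (70.06,22.78) → (54.01,25.14). Open path.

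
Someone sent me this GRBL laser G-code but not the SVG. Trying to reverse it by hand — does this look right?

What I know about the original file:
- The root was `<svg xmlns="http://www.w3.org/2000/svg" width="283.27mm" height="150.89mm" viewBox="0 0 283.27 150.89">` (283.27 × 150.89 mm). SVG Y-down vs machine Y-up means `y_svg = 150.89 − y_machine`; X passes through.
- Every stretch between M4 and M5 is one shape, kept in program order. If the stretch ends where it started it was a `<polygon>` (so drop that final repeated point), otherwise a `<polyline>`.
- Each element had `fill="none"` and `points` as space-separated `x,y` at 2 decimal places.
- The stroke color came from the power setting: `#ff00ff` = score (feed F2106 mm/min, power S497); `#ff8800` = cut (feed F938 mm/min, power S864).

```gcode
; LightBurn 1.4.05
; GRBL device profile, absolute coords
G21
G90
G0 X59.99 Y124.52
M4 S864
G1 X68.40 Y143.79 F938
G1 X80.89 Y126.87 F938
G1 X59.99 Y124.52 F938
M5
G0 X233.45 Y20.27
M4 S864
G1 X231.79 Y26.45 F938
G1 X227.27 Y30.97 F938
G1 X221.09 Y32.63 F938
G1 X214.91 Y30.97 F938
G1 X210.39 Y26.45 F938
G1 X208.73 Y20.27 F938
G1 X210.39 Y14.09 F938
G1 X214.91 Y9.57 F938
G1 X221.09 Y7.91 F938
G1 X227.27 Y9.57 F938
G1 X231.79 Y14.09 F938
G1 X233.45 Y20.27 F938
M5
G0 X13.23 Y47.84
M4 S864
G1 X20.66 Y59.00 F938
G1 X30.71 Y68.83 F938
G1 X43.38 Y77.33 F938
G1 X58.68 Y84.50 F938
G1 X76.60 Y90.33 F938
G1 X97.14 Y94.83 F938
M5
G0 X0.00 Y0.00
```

<svg xmlns="http://www.w3.org/2000/svg" width="283.27mm" height="150.89mm" viewBox="0 0 283.27 150.89">
  <polygon points="59.99,26.37 68.40,7.10 80.89,24.02" fill="none" stroke="#ff8800"/>
  <polygon points="233.45,130.62 231.79,124.44 227.27,119.92 221.09,118.26 214.91,119.92 210.39,124.44 208.73,130.62 210.39,136.80 214.91,141.32 221.09,142.98 227.27,141.32 231.79,136.80" fill="none" stroke="#ff8800"/>
  <polyline points="13.23,103.05 20.66,91.89 30.71,82.06 43.38,73.56 58.68,66.39 76.60,60.56 97.14,56.06" fill="none" stroke="#ff8800"/>
</svg>

Machine Y-up, SVG Y-down with viewBox height 150.89, so y_svg = 150.89 − y_machine; X carries over. Every run uses S864, so all elements get stroke `#ff8800` (cut).

Run 1: The run returns to its start, so emit a `<polygon>` with points (Y-flipped): 59.99,26.37 68.40,7.10 80.89,24.02.

Run 2: The run returns to its start, so emit a `<polygon>` with points (Y-flipped): 233.45,130.62 231.79,124.44 227.27,119.92 221.09,118.26 214.91,119.92 210.39,124.44 208.73,130.62 210.39,136.80 214.91,141.32 221.09,142.98 227.27,141.32 231.79,136.80.

Run 3: The run is open, so emit a `<polyline>` with points (Y-flipped): 13.23,103.05 20.66,91.89 30.71,82.06 43.38,73.56 58.68,66.39 76.60,60.56 97.14,56.06.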